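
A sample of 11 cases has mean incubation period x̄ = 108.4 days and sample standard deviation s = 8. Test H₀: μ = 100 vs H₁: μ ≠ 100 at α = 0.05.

t = (x̄ - μ₀)/(s/√n) = (108.4 - 100)/(8/√11) = 3.482. df = 10, critical t = ±2.228. Reject H₀.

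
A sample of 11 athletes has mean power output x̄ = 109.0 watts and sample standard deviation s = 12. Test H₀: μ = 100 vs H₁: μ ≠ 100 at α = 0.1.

t = (x̄ - μ₀)/(s/√n) = (109.0 - 100)/(12/√11) = 2.487. df = 10, critical t = ±1.812. Reject H₀.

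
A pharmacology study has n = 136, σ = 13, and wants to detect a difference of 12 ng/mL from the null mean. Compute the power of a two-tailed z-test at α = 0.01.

SE = σ/√n = 13/√136 = 1.115. Non-centrality λ = d/SE = 12/1.115 = 10.765. Power ≈ Φ(λ - z_{α/2}) = Φ(10.765 - 2.576) = Φ(8.189) = 1.0.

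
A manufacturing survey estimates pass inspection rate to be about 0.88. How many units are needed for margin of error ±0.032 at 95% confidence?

n = z²p(1-p)/E² = 1.96²×0.88×0.12/0.032² = 396.2 → n = 397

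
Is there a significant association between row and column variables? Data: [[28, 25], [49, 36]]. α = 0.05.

χ² = 0.307. df = 1, critical = 3.841. Fail to reject H₀. No evidence of dependence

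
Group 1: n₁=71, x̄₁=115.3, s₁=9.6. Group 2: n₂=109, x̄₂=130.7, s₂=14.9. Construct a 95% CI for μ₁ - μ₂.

Difference = -15.4. SE = √(9.6²/71 + 14.9²/109) = 1.826. CI = (-18.98, -11.82)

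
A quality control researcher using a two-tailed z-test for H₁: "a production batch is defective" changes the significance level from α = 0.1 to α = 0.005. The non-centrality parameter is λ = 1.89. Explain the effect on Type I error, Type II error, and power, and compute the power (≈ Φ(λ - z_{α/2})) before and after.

Decreasing α from 0.1 to 0.005:
• Type I error rate decreases (α is the Type I rate by definition).
• Critical value moves from z_{α/2} = 1.645 to 2.807, so power = Φ(λ - z_{α/2}) goes from Φ(1.89 - 1.645) = 0.597 to Φ(1.89 - 2.807) = 0.18.
• Type II error rate β = 1 - power therefore increases (0.403 → 0.82).
Appropriate when false positives are costly — here, scrapping a good batch — wasted material and cost for no reason.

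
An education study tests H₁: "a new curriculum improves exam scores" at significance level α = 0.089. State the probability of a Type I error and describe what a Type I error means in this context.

P(Type I error) = α = 0.089. A Type I error is rejecting H₀ when H₀ is actually true (false positive) — here, concluding that a new curriculum improves exam scores when in fact this is not the case. Consequence: adopting a curriculum that gives no real benefit — disruption for nothing.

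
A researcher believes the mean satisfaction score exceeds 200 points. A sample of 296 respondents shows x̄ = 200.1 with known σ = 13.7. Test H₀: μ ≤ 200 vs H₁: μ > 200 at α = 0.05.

z = 0.126. Critical value: 1.645. Fail to reject H₀.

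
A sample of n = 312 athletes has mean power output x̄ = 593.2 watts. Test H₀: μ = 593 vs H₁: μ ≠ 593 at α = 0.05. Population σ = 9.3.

z = (x̄ - μ₀)/(σ/√n) = (593.2 - 593)/(9.3/√312) = 0.38. Critical value: ±1.96. Since |0.38| ≤ 1.96, Fail to reject H₀.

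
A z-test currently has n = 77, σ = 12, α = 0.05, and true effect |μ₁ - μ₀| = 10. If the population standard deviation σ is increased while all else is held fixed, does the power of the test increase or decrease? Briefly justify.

Power decreases: a larger σ inflates the standard error σ/√n, pulling the sampling distribution under H₁ back toward the critical value.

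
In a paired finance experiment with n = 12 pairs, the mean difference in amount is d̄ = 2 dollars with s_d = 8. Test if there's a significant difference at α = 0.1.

t = d̄/(s_d/√n) = 2/(8/√12) = 0.866. df = 11, critical t = ±1.796. Fail to reject H₀.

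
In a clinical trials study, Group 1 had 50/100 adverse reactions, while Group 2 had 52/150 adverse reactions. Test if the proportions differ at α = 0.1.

p̂₁ = 0.5, p̂₂ = 0.347, pooled p̂ = 0.408. z = 2.417. Critical: ±1.645. Reject H₀.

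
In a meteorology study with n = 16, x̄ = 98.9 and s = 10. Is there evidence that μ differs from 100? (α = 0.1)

t = (x̄ - μ₀)/(s/√n) = (98.9 - 100)/(10/√16) = -0.44. df = 15, critical t = ±1.753. Fail to reject H₀.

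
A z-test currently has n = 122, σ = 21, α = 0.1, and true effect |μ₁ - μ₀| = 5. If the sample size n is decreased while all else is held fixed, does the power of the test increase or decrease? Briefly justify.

Power decreases: a smaller n inflates the standard error σ/√n, pulling the sampling distribution under H₁ back toward the critical value.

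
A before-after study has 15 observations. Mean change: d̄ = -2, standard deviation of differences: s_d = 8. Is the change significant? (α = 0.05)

t = d̄/(s_d/√n) = -2/(8/√15) = -0.968. df = 14, critical t = ±2.145. Fail to reject H₀.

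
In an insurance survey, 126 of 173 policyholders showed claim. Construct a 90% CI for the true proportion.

p̂ = 0.728. CI = p̂ ± z*√(p̂(1-p̂)/n) = (0.673, 0.784)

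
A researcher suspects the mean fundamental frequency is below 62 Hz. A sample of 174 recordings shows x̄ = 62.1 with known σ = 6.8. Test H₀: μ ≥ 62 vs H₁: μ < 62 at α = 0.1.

z = 0.194. Critical value: -1.28. Fail to reject H₀.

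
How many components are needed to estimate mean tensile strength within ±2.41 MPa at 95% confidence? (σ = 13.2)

n = (z*σ/E)² = (1.96×13.2/2.41)² = 115.2 → n = 116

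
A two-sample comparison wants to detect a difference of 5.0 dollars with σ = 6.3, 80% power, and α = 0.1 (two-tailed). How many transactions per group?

n per group = 2(z_α/2 + z_β)²σ²/d² = 2×(1.645 + 0.84)²×6.3²/5.0² = 19.6 → n = 20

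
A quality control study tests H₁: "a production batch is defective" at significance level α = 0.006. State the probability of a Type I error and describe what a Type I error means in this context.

P(Type I error) = α = 0.006. A Type I error is rejecting H₀ when H₀ is actually true (false positive) — here, concluding that a production batch is defective when in fact this is not the case. Consequence: scrapping a good batch — wasted material and cost for no reason.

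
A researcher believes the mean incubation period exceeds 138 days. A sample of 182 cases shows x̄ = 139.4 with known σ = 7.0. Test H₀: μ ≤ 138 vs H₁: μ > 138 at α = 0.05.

z = 2.698. Critical value: 1.645. Reject H₀.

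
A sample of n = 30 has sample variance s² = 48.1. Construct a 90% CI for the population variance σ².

df = 29. χ²_{0.05} = 42.557, χ²_{0.95} = 17.708. CI for σ² = ((n-1)s²/χ²_{α/2}, (n-1)s²/χ²_{1-α/2}) = (29·48.1/42.557, 29·48.1/17.708) = (32.78, 78.77)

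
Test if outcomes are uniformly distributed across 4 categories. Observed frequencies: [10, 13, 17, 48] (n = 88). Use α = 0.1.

Expected = 22 each. χ² = Σ(O-E)²/E = 42.091. df = 3, critical value = 6.251. Reject H₀.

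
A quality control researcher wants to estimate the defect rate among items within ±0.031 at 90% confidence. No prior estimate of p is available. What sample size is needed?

Conservative approach: use p = 0.5 (maximizes p(1-p) = 0.25). n = z²(0.25)/E² = 1.645²×0.25/0.031² = 704.0 → n = 704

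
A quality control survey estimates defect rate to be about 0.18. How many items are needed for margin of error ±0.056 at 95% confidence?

n = z²p(1-p)/E² = 1.96²×0.18×0.82/0.056² = 180.8 → n = 181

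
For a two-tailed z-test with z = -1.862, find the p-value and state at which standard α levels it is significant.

p = 2·P(Z > |-1.862|) = 2·(1 - Φ(1.862)) ≈ 0.0626. Significant at α = 0.1.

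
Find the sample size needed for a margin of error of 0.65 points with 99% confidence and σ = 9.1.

n = (z*σ/E)² = (2.576×9.1/0.65)² = 1300.6 → n = 1301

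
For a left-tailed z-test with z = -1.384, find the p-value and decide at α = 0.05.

p = P(Z < -1.384) = Φ(-1.384) ≈ 0.0832. Since p ≥ 0.05, fail to reject H₀ (not significant) at α = 0.05.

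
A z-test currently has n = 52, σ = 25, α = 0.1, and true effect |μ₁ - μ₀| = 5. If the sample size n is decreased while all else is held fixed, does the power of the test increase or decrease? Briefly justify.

Power decreases: a smaller n inflates the standard error σ/√n, pulling the sampling distribution under H₁ back toward the critical value.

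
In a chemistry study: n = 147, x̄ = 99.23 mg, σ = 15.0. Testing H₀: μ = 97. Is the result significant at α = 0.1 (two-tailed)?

z = (99.23 - 97)/(15.0/√147) = 1.802. Since |z| > 1.645, significant at α = 0.1.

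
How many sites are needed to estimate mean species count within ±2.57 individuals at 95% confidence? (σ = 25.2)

n = (z*σ/E)² = (1.96×25.2/2.57)² = 369.4 → n = 370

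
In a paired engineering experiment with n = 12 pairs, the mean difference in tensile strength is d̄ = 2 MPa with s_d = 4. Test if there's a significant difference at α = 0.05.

t = d̄/(s_d/√n) = 2/(4/√12) = 1.732. df = 11, critical t = ±2.201. Fail to reject H₀.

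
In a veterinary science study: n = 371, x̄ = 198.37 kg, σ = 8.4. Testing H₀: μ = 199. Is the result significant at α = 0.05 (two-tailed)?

z = (198.37 - 199)/(8.4/√371) = -1.445. Since |z| ≤ 1.96, not significant at α = 0.05.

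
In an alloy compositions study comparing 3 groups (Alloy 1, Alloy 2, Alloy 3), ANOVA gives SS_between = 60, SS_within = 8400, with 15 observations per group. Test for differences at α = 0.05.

df_between = 2, df_within = 42. F = MS_between/MS_within = 30.0/200.0 = 0.15. F_crit ≈ 3.22. Fail to reject H₀.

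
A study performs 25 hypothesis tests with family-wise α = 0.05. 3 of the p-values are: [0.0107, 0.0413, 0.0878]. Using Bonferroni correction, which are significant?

Bonferroni α = 0.05/25 = 0.002. None of the given p-values are significant.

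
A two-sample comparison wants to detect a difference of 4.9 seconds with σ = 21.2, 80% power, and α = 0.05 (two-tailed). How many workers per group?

n per group = 2(z_α/2 + z_β)²σ²/d² = 2×(1.96 + 0.84)²×21.2²/4.9² = 293.5 → n = 294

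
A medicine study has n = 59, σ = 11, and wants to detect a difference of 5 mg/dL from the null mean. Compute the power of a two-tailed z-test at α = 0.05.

SE = σ/√n = 11/√59 = 1.432. Non-centrality λ = d/SE = 5/1.432 = 3.491. Power ≈ Φ(λ - z_{α/2}) = Φ(3.491 - 1.96) = Φ(1.531) = 0.937.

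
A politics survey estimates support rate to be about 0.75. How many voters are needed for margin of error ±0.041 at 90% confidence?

n = z²p(1-p)/E² = 1.645²×0.75×0.25/0.041² = 301.8 → n = 302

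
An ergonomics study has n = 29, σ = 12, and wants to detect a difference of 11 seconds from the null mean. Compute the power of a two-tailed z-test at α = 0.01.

SE = σ/√n = 12/√29 = 2.228. Non-centrality λ = d/SE = 11/2.228 = 4.936. Power ≈ Φ(λ - z_{α/2}) = Φ(4.936 - 2.576) = Φ(2.36) = 0.991.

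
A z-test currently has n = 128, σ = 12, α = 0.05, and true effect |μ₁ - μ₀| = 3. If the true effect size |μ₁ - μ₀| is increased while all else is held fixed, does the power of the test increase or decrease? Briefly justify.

Power increases: a larger true effect increases the non-centrality λ = |μ₁ - μ₀|/(σ/√n).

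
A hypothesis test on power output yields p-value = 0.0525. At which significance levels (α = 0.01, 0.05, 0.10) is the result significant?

p = 0.0525. Significant at: α = 0.1.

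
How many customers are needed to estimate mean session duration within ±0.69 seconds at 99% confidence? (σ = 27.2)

n = (z*σ/E)² = (2.576×27.2/0.69)² = 10311.7 → n = 10312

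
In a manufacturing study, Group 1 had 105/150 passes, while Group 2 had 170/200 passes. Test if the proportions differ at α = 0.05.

p̂₁ = 0.7, p̂₂ = 0.85, pooled p̂ = 0.786. z = -3.384. Critical: ±1.96. Reject H₀.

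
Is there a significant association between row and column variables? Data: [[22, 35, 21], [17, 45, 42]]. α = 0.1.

χ² = 5.285. df = 2, critical = 4.605. Reject H₀. Variables are dependent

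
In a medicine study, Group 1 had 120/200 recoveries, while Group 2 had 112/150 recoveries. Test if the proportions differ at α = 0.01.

p̂₁ = 0.6, p̂₂ = 0.747, pooled p̂ = 0.663. z = -2.872. Critical: ±2.576. Reject H₀.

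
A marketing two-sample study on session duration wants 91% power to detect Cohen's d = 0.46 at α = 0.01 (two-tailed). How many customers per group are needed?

z_{α/2} = 2.576, z_β = Φ⁻¹(0.91) = 1.341. For small effect (d = 0.46): n per group = 2(z_{α/2} + z_β)²/d² = 2(2.576 + 1.341)²/0.46² = 145.02 → 146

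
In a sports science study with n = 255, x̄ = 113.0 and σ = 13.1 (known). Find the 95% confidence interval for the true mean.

CI = x̄ ± z*(σ/√n) = 113.0 ± 1.96(13.1/√255) = 113.0 ± 1.61 = (111.39, 114.61)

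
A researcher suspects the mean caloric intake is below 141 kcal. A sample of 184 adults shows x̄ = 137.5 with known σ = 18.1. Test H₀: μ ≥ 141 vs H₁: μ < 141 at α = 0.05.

z = -2.623. Critical value: -1.645. Reject H₀.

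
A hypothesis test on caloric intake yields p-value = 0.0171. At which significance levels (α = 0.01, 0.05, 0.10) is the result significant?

p = 0.0171. Significant at: α = 0.05, 0.1.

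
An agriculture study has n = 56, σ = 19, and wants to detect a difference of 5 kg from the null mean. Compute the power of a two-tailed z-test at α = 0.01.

SE = σ/√n = 19/√56 = 2.539. Non-centrality λ = d/SE = 5/2.539 = 1.969. Power ≈ Φ(λ - z_{α/2}) = Φ(1.969 - 2.576) = Φ(-0.607) = 0.272.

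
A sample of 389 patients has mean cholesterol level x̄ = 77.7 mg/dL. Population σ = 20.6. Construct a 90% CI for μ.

CI = x̄ ± z*(σ/√n) = 77.7 ± 1.645(20.6/√389) = 77.7 ± 1.72 = (75.98, 79.42)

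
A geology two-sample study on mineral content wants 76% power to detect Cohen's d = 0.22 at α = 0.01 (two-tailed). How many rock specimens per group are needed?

z_{α/2} = 2.576, z_β = Φ⁻¹(0.76) = 0.706. For small effect (d = 0.22): n per group = 2(z_{α/2} + z_β)²/d² = 2(2.576 + 0.706)²/0.22² = 445.1 → 446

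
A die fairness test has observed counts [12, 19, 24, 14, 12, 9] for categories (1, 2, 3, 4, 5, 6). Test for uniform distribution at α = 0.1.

Expected = 15 each. χ² = Σ(O-E)²/E = 10.133. df = 5, critical value = 9.236. Reject H₀.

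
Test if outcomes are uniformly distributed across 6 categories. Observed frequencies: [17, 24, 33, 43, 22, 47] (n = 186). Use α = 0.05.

Expected = 31 each. χ² = Σ(O-E)²/E = 23.548. df = 5, critical value = 11.07. Reject H₀.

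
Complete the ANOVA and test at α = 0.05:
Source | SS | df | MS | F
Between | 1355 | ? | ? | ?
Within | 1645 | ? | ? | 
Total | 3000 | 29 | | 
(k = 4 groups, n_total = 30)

df_between = 3, df_within = 26. MS_between = 451.67, MS_within = 63.27. F = 7.139, F_crit ≈ 2.975. Reject H₀.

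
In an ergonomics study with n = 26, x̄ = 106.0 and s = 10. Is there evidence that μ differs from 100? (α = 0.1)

t = (x̄ - μ₀)/(s/√n) = (106.0 - 100)/(10/√26) = 3.059. df = 25, critical t = ±1.708. Reject H₀.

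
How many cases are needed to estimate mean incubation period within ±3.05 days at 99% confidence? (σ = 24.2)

n = (z*σ/E)² = (2.576×24.2/3.05)² = 417.8 → n = 418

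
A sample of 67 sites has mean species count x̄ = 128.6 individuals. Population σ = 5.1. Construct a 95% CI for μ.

CI = x̄ ± z*(σ/√n) = 128.6 ± 1.96(5.1/√67) = 128.6 ± 1.22 = (127.38, 129.82)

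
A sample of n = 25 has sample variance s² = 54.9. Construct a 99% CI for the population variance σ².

df = 24. χ²_{0.005} = 45.559, χ²_{0.995} = 9.886. CI for σ² = ((n-1)s²/χ²_{α/2}, (n-1)s²/χ²_{1-α/2}) = (24·54.9/45.559, 24·54.9/9.886) = (28.92, 133.28)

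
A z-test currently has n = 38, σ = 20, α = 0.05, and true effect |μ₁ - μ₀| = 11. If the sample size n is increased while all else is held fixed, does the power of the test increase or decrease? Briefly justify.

Power increases: a larger n shrinks the standard error σ/√n, moving the sampling distribution under H₁ further from the critical value.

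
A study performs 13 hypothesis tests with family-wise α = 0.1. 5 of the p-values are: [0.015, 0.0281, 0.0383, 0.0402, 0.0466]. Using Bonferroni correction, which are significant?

Bonferroni α = 0.1/13 = 0.00769. None of the given p-values are significant.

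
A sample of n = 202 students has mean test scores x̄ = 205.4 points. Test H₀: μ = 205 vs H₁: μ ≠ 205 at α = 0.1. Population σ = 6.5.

z = (x̄ - μ₀)/(σ/√n) = (205.4 - 205)/(6.5/√202) = 0.875. Critical value: ±1.645. Since |0.875| ≤ 1.645, Fail to reject H₀.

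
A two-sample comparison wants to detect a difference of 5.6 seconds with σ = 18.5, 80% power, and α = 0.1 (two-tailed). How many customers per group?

n per group = 2(z_α/2 + z_β)²σ²/d² = 2×(1.645 + 0.84)²×18.5²/5.6² = 134.8 → n = 135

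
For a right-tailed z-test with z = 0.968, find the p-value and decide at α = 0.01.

p = P(Z > 0.968) = 1 - Φ(0.968) ≈ 0.1665. Since p ≥ 0.01, fail to reject H₀ (not significant) at α = 0.01.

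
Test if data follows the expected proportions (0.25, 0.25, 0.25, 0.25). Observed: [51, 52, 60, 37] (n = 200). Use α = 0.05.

Expected: [50.0, 50.0, 50.0, 50.0]. χ² = 5.48. df = 3, critical = 7.815. Fail to reject H₀.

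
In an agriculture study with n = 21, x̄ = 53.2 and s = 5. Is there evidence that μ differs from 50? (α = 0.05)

t = (x̄ - μ₀)/(s/√n) = (53.2 - 50)/(5/√21) = 2.933. df = 20, critical t = ±2.086. Reject H₀.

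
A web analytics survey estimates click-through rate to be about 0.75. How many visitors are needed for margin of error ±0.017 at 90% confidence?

n = z²p(1-p)/E² = 1.645²×0.75×0.25/0.017² = 1755.6 → n = 1756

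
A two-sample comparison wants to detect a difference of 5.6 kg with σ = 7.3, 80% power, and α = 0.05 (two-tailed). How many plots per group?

n per group = 2(z_α/2 + z_β)²σ²/d² = 2×(1.96 + 0.84)²×7.3²/5.6² = 26.6 → n = 27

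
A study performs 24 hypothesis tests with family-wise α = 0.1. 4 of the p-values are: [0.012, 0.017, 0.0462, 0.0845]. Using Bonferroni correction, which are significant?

Bonferroni α = 0.1/24 = 0.00417. None of the given p-values are significant.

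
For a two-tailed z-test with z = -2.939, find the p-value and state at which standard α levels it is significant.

p = 2·P(Z > |-2.939|) = 2·(1 - Φ(2.939)) ≈ 0.0033. Significant at α = 0.1; Significant at α = 0.05; Significant at α = 0.01.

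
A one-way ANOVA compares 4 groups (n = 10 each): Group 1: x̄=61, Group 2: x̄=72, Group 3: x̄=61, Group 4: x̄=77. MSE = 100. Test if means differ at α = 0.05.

Grand mean = 67.75. SS_between = 1947.5, MS_between = 649.17. F = 6.492, F_crit ≈ 2.866. Reject H₀.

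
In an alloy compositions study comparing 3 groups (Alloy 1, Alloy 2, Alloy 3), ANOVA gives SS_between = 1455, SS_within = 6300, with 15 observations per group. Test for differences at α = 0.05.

df_between = 2, df_within = 42. F = MS_between/MS_within = 727.5/150.0 = 4.85. F_crit ≈ 3.22. Reject H₀. At least one mean differs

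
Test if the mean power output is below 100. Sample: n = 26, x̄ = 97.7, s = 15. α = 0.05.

t = (97.7 - 100)/(15/√26) = -0.782, df = 25. Critical t = -1.708. Fail to reject H₀.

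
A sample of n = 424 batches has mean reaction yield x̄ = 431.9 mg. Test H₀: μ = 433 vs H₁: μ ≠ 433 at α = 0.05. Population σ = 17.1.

z = (x̄ - μ₀)/(σ/√n) = (431.9 - 433)/(17.1/√424) = -1.325. Critical value: ±1.96. Since |-1.325| ≤ 1.96, Fail to reject H₀.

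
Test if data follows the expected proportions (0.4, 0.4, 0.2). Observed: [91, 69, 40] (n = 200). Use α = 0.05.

Expected: [80.0, 80.0, 40.0]. χ² = 3.025. df = 2, critical = 5.991. Fail to reject H₀.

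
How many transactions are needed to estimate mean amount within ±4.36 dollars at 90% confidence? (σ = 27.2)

n = (z*σ/E)² = (1.645×27.2/4.36)² = 105.3 → n = 106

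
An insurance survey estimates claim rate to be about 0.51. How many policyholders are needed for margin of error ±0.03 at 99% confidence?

n = z²p(1-p)/E² = 2.576²×0.51×0.49/0.03² = 1842.5 → n = 1843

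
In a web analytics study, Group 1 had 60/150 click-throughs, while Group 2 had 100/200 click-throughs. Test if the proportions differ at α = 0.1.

p̂₁ = 0.4, p̂₂ = 0.5, pooled p̂ = 0.457. z = -1.858. Critical: ±1.645. Reject H₀.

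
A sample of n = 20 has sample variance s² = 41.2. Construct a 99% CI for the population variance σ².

df = 19. χ²_{0.005} = 38.582, χ²_{0.995} = 6.844. CI for σ² = ((n-1)s²/χ²_{α/2}, (n-1)s²/χ²_{1-α/2}) = (19·41.2/38.582, 19·41.2/6.844) = (20.29, 114.38)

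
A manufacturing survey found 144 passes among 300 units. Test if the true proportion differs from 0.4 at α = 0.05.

p̂ = 0.48, p₀ = 0.4. z = (p̂ - p₀)/√(p₀(1-p₀)/n) = 2.828. Critical: ±1.96. Reject H₀.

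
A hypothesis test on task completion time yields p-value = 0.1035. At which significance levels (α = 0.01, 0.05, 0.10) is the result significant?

p = 0.1035. Not significant at any of the given levels.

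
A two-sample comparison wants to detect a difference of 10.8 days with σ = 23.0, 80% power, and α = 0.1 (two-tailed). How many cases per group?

n per group = 2(z_α/2 + z_β)²σ²/d² = 2×(1.645 + 0.84)²×23.0²/10.8² = 56.01 → n = 57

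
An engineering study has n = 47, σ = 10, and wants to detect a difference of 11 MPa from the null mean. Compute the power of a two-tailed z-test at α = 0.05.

SE = σ/√n = 10/√47 = 1.459. Non-centrality λ = d/SE = 11/1.459 = 7.541. Power ≈ Φ(λ - z_{α/2}) = Φ(7.541 - 1.96) = Φ(5.581) = 1.0.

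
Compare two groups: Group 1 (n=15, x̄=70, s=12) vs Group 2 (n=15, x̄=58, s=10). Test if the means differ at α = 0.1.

Pooled sp = 11.05. t = 2.975, df = 28. Critical t = ±1.701. Reject H₀.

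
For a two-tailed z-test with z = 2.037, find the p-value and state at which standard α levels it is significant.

p = 2·P(Z > |2.037|) = 2·(1 - Φ(2.037)) ≈ 0.0417. Significant at α = 0.1; Significant at α = 0.05.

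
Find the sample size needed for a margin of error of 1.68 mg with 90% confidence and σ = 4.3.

n = (z*σ/E)² = (1.645×4.3/1.68)² = 17.7 → n = 18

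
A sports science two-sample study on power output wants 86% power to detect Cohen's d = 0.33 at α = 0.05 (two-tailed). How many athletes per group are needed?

z_{α/2} = 1.96, z_β = Φ⁻¹(0.86) = 1.08. For small effect (d = 0.33): n per group = 2(z_{α/2} + z_β)²/d² = 2(1.96 + 1.08)²/0.33² = 169.7 → 170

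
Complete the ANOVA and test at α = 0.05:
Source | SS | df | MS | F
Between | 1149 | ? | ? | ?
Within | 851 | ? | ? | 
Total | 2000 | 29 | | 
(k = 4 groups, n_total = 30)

df_between = 3, df_within = 26. MS_between = 383.0, MS_within = 32.73. F = 11.702, F_crit ≈ 2.975. Reject H₀.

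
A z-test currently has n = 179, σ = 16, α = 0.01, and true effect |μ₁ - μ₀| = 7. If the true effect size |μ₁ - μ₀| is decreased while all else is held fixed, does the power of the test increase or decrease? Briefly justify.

Power decreases: a smaller true effect decreases the non-centrality λ = |μ₁ - μ₀|/(σ/√n).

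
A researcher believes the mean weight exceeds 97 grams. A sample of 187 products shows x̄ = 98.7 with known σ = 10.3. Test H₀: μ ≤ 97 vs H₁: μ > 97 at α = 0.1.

z = 2.257. Critical value: 1.28. Reject H₀.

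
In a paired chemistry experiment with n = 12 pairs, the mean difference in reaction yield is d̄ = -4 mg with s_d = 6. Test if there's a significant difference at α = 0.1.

t = d̄/(s_d/√n) = -4/(6/√12) = -2.309. df = 11, critical t = ±1.796. Reject H₀.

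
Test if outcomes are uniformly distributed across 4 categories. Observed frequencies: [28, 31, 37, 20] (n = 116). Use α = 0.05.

Expected = 29 each. χ² = Σ(O-E)²/E = 5.172. df = 3, critical value = 7.815. Fail to reject H₀.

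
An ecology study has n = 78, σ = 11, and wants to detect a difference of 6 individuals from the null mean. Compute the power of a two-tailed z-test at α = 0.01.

SE = σ/√n = 11/√78 = 1.246. Non-centrality λ = d/SE = 6/1.246 = 4.817. Power ≈ Φ(λ - z_{α/2}) = Φ(4.817 - 2.576) = Φ(2.241) = 0.987.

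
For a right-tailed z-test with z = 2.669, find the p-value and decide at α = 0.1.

p = P(Z > 2.669) = 1 - Φ(2.669) ≈ 0.0038. Since p < 0.1, reject H₀ (significant) at α = 0.1.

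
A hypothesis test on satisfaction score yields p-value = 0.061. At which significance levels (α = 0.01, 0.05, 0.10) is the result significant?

p = 0.061. Significant at: α = 0.1.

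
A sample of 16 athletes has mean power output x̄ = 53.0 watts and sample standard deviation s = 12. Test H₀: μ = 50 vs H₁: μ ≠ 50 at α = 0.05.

t = (x̄ - μ₀)/(s/√n) = (53.0 - 50)/(12/√16) = 1.0. df = 15, critical t = ±2.131. Fail to reject H₀.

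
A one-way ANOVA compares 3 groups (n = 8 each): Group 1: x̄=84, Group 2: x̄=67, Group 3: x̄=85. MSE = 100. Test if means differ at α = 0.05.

Grand mean = 78.67. SS_between = 1637.33, MS_between = 818.67. F = 8.187, F_crit ≈ 3.467. Reject H₀.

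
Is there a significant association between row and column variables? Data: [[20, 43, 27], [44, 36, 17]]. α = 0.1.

χ² = 11.647. df = 2, critical = 4.605. Reject H₀. Variables are dependent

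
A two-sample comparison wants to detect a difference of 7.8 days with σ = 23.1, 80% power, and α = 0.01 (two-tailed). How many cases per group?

n per group = 2(z_α/2 + z_β)²σ²/d² = 2×(2.576 + 0.84)²×23.1²/7.8² = 204.7 → n = 205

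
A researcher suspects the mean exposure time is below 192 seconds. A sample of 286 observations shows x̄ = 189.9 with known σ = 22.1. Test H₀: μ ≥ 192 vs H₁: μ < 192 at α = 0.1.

z = -1.607. Critical value: -1.28. Reject H₀.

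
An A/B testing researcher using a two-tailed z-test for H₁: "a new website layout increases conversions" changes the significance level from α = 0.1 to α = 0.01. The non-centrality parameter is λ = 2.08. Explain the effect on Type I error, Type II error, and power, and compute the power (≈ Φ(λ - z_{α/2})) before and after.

Decreasing α from 0.1 to 0.01:
• Type I error rate decreases (α is the Type I rate by definition).
• Critical value moves from z_{α/2} = 1.645 to 2.576, so power = Φ(λ - z_{α/2}) goes from Φ(2.08 - 1.645) = 0.668 to Φ(2.08 - 2.576) = 0.31.
• Type II error rate β = 1 - power therefore increases (0.332 → 0.69).
Appropriate when false positives are costly — here, rolling out a layout that doesn't actually help — wasted engineering effort.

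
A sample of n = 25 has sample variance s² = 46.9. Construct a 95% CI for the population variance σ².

df = 24. χ²_{0.025} = 39.364, χ²_{0.975} = 12.401. CI for σ² = ((n-1)s²/χ²_{α/2}, (n-1)s²/χ²_{1-α/2}) = (24·46.9/39.364, 24·46.9/12.401) = (28.59, 90.77)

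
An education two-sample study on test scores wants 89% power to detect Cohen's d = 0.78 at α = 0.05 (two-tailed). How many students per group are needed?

z_{α/2} = 1.96, z_β = Φ⁻¹(0.89) = 1.227. For medium effect (d = 0.78): n per group = 2(z_{α/2} + z_β)²/d² = 2(1.96 + 1.227)²/0.78² = 33.4 → 34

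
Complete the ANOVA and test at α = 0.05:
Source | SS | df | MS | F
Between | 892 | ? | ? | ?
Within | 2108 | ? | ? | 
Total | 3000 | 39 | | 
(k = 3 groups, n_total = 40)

df_between = 2, df_within = 37. MS_between = 446.0, MS_within = 56.97. F = 7.828, F_crit ≈ 3.252. Reject H₀.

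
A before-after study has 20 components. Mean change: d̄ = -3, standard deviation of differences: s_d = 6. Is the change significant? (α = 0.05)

t = d̄/(s_d/√n) = -3/(6/√20) = -2.236. df = 19, critical t = ±2.093. Reject H₀.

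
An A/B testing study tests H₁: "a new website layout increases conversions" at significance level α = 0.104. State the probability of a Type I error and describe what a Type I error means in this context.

P(Type I error) = α = 0.104. A Type I error is rejecting H₀ when H₀ is actually true (false positive) — here, concluding that a new website layout increases conversions when in fact this is not the case. Consequence: rolling out a layout that doesn't actually help — wasted engineering effort.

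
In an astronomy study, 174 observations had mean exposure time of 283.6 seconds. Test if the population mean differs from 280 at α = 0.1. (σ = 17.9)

z = (x̄ - μ₀)/(σ/√n) = (283.6 - 280)/(17.9/√174) = 2.653. Critical value: ±1.645. Since |2.653| > 1.645, Reject H₀.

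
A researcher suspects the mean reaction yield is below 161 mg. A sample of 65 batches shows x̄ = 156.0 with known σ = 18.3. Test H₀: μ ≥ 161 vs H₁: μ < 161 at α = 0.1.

z = -2.203. Critical value: -1.28. Reject H₀.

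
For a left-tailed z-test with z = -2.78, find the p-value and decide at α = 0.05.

p = P(Z < -2.78) = Φ(-2.78) ≈ 0.0027. Since p < 0.05, reject H₀ (significant) at α = 0.05.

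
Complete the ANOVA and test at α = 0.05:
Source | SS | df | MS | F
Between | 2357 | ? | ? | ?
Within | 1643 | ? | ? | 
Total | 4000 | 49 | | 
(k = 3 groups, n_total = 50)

df_between = 2, df_within = 47. MS_between = 1178.5, MS_within = 34.96. F = 33.712, F_crit ≈ 3.195. Reject H₀.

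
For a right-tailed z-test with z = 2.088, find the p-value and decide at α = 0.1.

p = P(Z > 2.088) = 1 - Φ(2.088) ≈ 0.0184. Since p < 0.1, reject H₀ (significant) at α = 0.1.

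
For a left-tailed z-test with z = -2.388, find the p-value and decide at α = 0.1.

p = P(Z < -2.388) = Φ(-2.388) ≈ 0.0085. Since p < 0.1, reject H₀ (significant) at α = 0.1.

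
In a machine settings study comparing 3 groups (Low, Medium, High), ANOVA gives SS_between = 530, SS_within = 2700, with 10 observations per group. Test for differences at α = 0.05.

df_between = 2, df_within = 27. F = MS_between/MS_within = 265.0/100.0 = 2.65. F_crit ≈ 3.354. Fail to reject H₀.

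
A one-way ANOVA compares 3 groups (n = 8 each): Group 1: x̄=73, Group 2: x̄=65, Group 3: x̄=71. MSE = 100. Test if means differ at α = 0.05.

Grand mean = 69.67. SS_between = 277.33, MS_between = 138.67. F = 1.387, F_crit ≈ 3.467. Fail to reject H₀.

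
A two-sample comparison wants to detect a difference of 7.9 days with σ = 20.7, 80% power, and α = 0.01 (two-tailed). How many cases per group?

n per group = 2(z_α/2 + z_β)²σ²/d² = 2×(2.576 + 0.84)²×20.7²/7.9² = 160.2 → n = 161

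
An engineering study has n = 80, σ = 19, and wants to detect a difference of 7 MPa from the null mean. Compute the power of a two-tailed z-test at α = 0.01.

SE = σ/√n = 19/√80 = 2.124. Non-centrality λ = d/SE = 7/2.124 = 3.295. Power ≈ Φ(λ - z_{α/2}) = Φ(3.295 - 2.576) = Φ(0.719) = 0.764.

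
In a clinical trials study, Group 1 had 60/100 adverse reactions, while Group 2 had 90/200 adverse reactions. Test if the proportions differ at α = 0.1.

p̂₁ = 0.6, p̂₂ = 0.45, pooled p̂ = 0.5. z = 2.449. Critical: ±1.645. Reject H₀.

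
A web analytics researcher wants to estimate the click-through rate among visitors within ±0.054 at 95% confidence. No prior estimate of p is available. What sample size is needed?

Conservative approach: use p = 0.5 (maximizes p(1-p) = 0.25). n = z²(0.25)/E² = 1.96²×0.25/0.054² = 329.4 → n = 330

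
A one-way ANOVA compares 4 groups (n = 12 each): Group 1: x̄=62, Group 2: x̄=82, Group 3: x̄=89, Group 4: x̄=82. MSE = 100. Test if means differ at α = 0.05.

Grand mean = 78.75. SS_between = 4881.0, MS_between = 1627.0. F = 16.27, F_crit ≈ 2.816. Reject H₀.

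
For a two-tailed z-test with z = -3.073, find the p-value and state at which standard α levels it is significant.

p = 2·P(Z > |-3.073|) = 2·(1 - Φ(3.073)) ≈ 0.0021. Significant at α = 0.1; Significant at α = 0.05; Significant at α = 0.01.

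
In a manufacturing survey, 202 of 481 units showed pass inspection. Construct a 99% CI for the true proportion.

p̂ = 0.42. CI = p̂ ± z*√(p̂(1-p̂)/n) = (0.362, 0.478)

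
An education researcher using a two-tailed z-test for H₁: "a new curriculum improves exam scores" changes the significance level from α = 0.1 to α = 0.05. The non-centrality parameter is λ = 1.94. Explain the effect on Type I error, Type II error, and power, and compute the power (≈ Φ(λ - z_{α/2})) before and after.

Decreasing α from 0.1 to 0.05:
• Type I error rate decreases (α is the Type I rate by definition).
• Critical value moves from z_{α/2} = 1.645 to 1.96, so power = Φ(λ - z_{α/2}) goes from Φ(1.94 - 1.645) = 0.616 to Φ(1.94 - 1.96) = 0.492.
• Type II error rate β = 1 - power therefore increases (0.384 → 0.508).
Appropriate when false positives are costly — here, adopting a curriculum that gives no real benefit — disruption for nothing.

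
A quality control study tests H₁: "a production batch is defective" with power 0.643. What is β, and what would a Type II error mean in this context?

β = 1 - power = 1 - 0.643 = 0.357. A Type II error is failing to reject H₀ when H₀ is false (false negative) — here, failing to conclude that a production batch is defective when in fact it is true. Consequence: shipping a defective batch — faulty products reach customers.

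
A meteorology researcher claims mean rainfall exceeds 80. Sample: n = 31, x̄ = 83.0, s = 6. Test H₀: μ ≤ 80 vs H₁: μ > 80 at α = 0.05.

t = (83.0 - 80)/(6/√31) = 2.784, df = 30. Critical t = 1.697. Reject H₀.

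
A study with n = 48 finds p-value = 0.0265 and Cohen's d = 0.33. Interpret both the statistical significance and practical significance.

Statistically significant (p = 0.0265 < 0.05). Cohen's d = 0.33 indicates a small effect size. Both statistical and practical significance should be considered.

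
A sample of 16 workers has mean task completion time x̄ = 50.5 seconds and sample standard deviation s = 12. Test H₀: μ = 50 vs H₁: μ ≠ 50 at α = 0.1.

t = (x̄ - μ₀)/(s/√n) = (50.5 - 50)/(12/√16) = 0.167. df = 15, critical t = ±1.753. Fail to reject H₀.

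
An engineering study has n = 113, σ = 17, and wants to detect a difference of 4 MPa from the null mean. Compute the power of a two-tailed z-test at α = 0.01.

SE = σ/√n = 17/√113 = 1.599. Non-centrality λ = d/SE = 4/1.599 = 2.501. Power ≈ Φ(λ - z_{α/2}) = Φ(2.501 - 2.576) = Φ(-0.075) = 0.47.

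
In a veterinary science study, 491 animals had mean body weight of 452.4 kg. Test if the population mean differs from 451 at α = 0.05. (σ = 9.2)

z = (x̄ - μ₀)/(σ/√n) = (452.4 - 451)/(9.2/√491) = 3.372. Critical value: ±1.96. Since |3.372| > 1.96, Reject H₀.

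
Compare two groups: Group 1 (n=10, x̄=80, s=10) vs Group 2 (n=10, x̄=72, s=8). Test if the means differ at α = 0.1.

Pooled sp = 9.06. t = 1.975, df = 18. Critical t = ±1.734. Reject H₀.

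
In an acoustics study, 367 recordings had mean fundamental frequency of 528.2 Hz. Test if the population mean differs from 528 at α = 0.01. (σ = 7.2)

z = (x̄ - μ₀)/(σ/√n) = (528.2 - 528)/(7.2/√367) = 0.532. Critical value: ±2.576. Since |0.532| ≤ 2.576, Fail to reject H₀.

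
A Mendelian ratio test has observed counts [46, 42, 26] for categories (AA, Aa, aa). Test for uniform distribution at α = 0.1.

Expected = 38 each. χ² = Σ(O-E)²/E = 5.895. df = 2, critical value = 4.605. Reject H₀.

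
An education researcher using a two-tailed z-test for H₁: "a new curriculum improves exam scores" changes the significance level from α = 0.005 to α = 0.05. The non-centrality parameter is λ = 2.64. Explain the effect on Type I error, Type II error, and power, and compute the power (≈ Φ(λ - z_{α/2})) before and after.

Increasing α from 0.005 to 0.05:
• Type I error rate increases (α is the Type I rate by definition).
• Critical value moves from z_{α/2} = 2.807 to 1.96, so power = Φ(λ - z_{α/2}) goes from Φ(2.64 - 2.807) = 0.434 to Φ(2.64 - 1.96) = 0.752.
• Type II error rate β = 1 - power therefore decreases (0.566 → 0.248).
Appropriate when false negatives are costly — here, keeping the old curriculum when the new one would have helped students.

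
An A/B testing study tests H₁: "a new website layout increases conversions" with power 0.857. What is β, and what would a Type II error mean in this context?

β = 1 - power = 1 - 0.857 = 0.143. A Type II error is failing to reject H₀ when H₀ is false (false negative) — here, failing to conclude that a new website layout increases conversions when in fact it is true. Consequence: discarding a layout that would have improved conversions — lost revenue.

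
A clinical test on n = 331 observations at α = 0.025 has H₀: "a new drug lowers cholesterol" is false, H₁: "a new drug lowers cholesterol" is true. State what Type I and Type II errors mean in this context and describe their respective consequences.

Type I (false positive): concluding that a new drug lowers cholesterol when it is not — approving an ineffective drug — patients take a useless medication and may skip effective alternatives. Type II (false negative): failing to conclude that a new drug lowers cholesterol when it is — shelving an effective drug — patients miss out on a treatment that would have helped. Which is costlier depends on domain priorities and is a judgement call rather than a statistical fact.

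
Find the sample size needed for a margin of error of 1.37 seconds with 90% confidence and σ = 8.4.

n = (z*σ/E)² = (1.645×8.4/1.37)² = 101.7 → n = 102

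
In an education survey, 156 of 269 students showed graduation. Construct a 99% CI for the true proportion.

p̂ = 0.58. CI = p̂ ± z*√(p̂(1-p̂)/n) = (0.502, 0.657)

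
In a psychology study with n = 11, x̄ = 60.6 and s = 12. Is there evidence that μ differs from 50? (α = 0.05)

t = (x̄ - μ₀)/(s/√n) = (60.6 - 50)/(12/√11) = 2.93. df = 10, critical t = ±2.228. Reject H₀.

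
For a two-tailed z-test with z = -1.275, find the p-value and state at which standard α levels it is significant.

p = 2·P(Z > |-1.275|) = 2·(1 - Φ(1.275)) ≈ 0.2023. Not significant at any standard level.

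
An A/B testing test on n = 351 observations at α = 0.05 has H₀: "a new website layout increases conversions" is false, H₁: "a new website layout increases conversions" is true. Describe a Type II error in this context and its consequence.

Type II error: failing to reject H₀ when it is false — concluding that a new website layout increases conversions is not supported when in fact it is. Consequence: discarding a layout that would have improved conversions — lost revenue.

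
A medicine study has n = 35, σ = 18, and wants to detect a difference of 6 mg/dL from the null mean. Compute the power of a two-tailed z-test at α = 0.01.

SE = σ/√n = 18/√35 = 3.043. Non-centrality λ = d/SE = 6/3.043 = 1.972. Power ≈ Φ(λ - z_{α/2}) = Φ(1.972 - 2.576) = Φ(-0.604) = 0.273.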